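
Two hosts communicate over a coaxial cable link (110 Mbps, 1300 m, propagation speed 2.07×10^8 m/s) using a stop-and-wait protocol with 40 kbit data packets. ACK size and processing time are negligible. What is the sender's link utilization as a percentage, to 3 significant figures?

96.7 %

t_tx = L/R = 40000/110000000 = 0.000363636 s.
t_prop = 1300/2.07e+08 = 6.28019e-06 s; RTT = 1.25604e-05 s.
Cycle = t_tx + RTT = 0.000376197 s.
Utilization = t_tx / cycle = 0.000363636/0.000376197 = 96.7 %.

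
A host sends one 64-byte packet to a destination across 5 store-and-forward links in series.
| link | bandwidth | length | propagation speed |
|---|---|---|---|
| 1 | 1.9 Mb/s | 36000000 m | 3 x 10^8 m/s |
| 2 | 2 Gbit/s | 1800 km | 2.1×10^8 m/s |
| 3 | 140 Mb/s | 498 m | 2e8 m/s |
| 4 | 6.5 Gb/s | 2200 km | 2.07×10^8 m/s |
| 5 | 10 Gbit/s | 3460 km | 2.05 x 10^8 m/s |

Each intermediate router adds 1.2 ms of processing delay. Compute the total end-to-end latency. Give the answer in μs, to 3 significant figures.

L = 64 × 8 = 512 bits.
Transmission delays (L/R per hop): 269.474, 0.256, 3.65714, 0.0787692, 0.0512 μs; sum = 273.517 μs.
Propagation delays (d/s per hop): 120000, 8571.43, 2.49, 10628, 16878 μs; sum = 156080 μs.
Processing at 4 router(s): 4 × 1.2 ms = 4800 μs.
End-to-end = 161000 μs.

161000 μs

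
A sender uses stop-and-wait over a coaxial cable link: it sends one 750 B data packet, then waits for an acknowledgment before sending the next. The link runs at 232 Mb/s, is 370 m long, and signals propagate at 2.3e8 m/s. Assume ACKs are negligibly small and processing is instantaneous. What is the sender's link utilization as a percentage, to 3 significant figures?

t_tx = L/R = 6000/232000000 = 2.58621e-05 s.
t_prop = 370/2.3e+08 = 1.6087e-06 s; RTT = 3.21739e-06 s.
Cycle = t_tx + RTT = 2.90795e-05 s.
Utilization = t_tx / cycle = 2.58621e-05/2.90795e-05 = 88.9 %.

88.9 %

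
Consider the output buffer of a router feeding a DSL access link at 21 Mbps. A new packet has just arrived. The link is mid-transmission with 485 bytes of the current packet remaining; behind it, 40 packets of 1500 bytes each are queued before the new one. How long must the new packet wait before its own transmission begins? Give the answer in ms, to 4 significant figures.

Each queued packet: L/R = 12000/21000000 = 0.571429 ms.
40 queued → 22.8571 ms.
Plus remaining 3880 bits of current packet: 0.184762 ms.
Queuing delay = 23.04 ms.

23.04 ms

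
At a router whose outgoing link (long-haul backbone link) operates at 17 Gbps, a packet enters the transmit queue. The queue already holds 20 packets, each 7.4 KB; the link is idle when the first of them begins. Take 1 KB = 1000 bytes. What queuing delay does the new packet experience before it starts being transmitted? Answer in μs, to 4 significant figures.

69.65 μs

Each queued packet: L/R = 59200/17000000000 = 3.48235 μs.
20 queued → 69.6471 μs.
Queuing delay = 69.65 μs.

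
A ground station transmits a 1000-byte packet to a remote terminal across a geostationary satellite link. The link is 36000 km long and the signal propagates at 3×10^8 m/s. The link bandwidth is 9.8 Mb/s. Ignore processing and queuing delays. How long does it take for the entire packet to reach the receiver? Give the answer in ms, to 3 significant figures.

121 ms

L = 1000 × 8 = 8000 bits.
Transmission delay = L/R = 8000 / 9800000 = 0.816327 ms.
Propagation delay = d/s = 36000000 m / 300000000 m/s = 120 ms.
Total = 121 ms.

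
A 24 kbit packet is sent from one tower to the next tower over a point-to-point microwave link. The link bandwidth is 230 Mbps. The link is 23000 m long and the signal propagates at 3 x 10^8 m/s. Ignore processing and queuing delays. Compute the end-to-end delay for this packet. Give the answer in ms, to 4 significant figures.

0.1810 ms

L = 24000 bits.
Transmission delay = L/R = 24000 / 230000000 = 0.104348 ms.
Propagation delay = d/s = 23000 m / 300000000 m/s = 0.0766667 ms.
Total = 0.1810 ms.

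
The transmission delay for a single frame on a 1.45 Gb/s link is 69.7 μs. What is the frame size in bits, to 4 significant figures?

101100 bits

L = R × t_tx = 1450000000 b/s × 6.97e-05 s = 101065 bits.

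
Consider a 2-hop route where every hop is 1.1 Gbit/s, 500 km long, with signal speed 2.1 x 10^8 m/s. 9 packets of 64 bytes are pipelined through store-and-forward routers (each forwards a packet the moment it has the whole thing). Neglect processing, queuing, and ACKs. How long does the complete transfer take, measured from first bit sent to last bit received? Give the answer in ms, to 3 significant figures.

Per-hop transmission t_tx = L/R = 512/1100000000 = 0.000465455 ms.
Per-hop propagation t_prop = 500000/210000000 = 2.38095 ms.
Pipeline fill: first packet needs 2·t_tx to clear all hops; remaining 8 packets each add one t_tx.
Total = (2+9-1)·t_tx + 2·t_prop = 10·0.000465455 + 2·2.38095 = 4.77 ms.

4.77 ms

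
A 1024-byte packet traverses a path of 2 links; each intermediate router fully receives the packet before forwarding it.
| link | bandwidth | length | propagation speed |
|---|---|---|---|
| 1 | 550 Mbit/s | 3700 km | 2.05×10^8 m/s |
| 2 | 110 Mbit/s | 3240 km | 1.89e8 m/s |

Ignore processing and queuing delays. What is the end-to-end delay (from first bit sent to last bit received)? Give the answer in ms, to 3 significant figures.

35.3 ms

L = 1024 × 8 = 8192 bits.
Transmission delays (L/R per hop): 0.0148945, 0.0744727 ms; sum = 0.0893673 ms.
Propagation delays (d/s per hop): 18.0488, 17.1429 ms; sum = 35.1916 ms.
End-to-end = 35.3 ms.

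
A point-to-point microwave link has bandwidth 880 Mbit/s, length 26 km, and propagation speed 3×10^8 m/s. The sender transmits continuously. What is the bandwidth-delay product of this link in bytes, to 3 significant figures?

Propagation delay = 26000 / 300000000 = 8.66667e-05 s.
BDP = R × t_prop = 880000000 × 8.66667e-05 = 76266.7 bits.
In bytes: 76266.7/8 = 9530 bytes.

9530 bytes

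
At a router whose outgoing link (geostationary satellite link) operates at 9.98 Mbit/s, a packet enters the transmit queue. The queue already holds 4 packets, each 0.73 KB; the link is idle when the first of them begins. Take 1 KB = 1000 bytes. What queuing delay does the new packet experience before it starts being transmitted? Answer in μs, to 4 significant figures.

2341 μs

Each queued packet: L/R = 5840/9980000 = 585.17 μs.
4 queued → 2340.68 μs.
Queuing delay = 2341 μs.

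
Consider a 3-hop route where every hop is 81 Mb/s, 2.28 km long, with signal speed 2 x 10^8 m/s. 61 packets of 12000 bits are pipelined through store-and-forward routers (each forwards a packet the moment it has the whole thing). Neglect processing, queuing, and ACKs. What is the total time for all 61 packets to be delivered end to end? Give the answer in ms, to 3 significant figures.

9.37 ms

Per-hop transmission t_tx = L/R = 12000/81000000 = 0.148148 ms.
Per-hop propagation t_prop = 2280/200000000 = 0.0114 ms.
Pipeline fill: first packet needs 3·t_tx to clear all hops; remaining 60 packets each add one t_tx.
Total = (3+61-1)·t_tx + 3·t_prop = 63·0.148148 + 3·0.0114 = 9.37 ms.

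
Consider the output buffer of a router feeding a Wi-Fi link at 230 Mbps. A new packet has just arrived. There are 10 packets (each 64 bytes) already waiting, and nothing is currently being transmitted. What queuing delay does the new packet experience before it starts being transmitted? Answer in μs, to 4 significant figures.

Each queued packet: L/R = 512/230000000 = 2.22609 μs.
10 queued → 22.2609 μs.
Queuing delay = 22.26 μs.

22.26 μs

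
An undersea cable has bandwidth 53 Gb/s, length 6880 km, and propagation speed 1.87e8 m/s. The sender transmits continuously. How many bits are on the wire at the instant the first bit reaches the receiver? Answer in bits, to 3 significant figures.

Propagation delay = 6880000 / 187000000 = 0.0367914 s.
BDP = R × t_prop = 53000000000 × 0.0367914 = 1949950000 bits.

1950000000 bits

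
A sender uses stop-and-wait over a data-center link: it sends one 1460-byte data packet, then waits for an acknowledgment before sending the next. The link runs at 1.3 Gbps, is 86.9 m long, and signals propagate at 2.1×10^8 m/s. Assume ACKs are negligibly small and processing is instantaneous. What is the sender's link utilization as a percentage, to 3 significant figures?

91.6 %

t_tx = L/R = 11680/1300000000 = 8.98462e-06 s.
t_prop = 86.9/210000000 = 4.1381e-07 s; RTT = 8.27619e-07 s.
Cycle = t_tx + RTT = 9.81223e-06 s.
Utilization = t_tx / cycle = 8.98462e-06/9.81223e-06 = 91.6 %.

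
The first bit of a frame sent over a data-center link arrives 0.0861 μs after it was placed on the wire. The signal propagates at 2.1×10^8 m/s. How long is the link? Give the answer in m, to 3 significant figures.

18.1 m

d = s × t_prop = 210000000 × 8.61e-08 = 18.1 m.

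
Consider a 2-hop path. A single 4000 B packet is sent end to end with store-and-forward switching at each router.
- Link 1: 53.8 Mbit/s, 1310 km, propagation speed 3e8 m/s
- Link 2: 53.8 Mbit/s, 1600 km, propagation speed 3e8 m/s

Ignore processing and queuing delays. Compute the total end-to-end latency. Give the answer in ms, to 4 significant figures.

10.89 ms

L = 4000 × 8 = 32000 bits.
Transmission delay per hop = L/R = 32000/53800000 = 0.594796 ms; 2 hops → 1.18959 ms.
Propagation delays (d/s per hop): 4.36667, 5.33333 ms; sum = 9.7 ms.
End-to-end = 10.89 ms.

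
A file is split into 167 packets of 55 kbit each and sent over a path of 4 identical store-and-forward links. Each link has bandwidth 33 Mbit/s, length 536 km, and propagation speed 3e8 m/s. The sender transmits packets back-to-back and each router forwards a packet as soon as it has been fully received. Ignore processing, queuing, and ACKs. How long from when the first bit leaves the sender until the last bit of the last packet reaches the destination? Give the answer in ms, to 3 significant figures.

Per-hop transmission t_tx = L/R = 55000/33000000 = 1.66667 ms.
Per-hop propagation t_prop = 536000/300000000 = 1.78667 ms.
Pipeline fill: first packet needs 4·t_tx to clear all hops; remaining 166 packets each add one t_tx.
Total = (4+167-1)·t_tx + 4·t_prop = 170·1.66667 + 4·1.78667 = 290 ms.

290 ms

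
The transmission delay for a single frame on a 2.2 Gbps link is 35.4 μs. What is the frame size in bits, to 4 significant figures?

L = R × t_tx = 2200000000 b/s × 3.54e-05 s = 77880 bits.

77880 bits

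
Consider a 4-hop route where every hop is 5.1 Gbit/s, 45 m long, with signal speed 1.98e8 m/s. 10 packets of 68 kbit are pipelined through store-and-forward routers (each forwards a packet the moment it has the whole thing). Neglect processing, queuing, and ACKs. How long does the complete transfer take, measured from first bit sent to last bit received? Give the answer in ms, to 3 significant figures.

0.174 ms

Per-hop transmission t_tx = L/R = 68000/5100000000 = 0.0133333 ms.
Per-hop propagation t_prop = 45/198000000 = 0.000227273 ms.
Pipeline fill: first packet needs 4·t_tx to clear all hops; remaining 9 packets each add one t_tx.
Total = (4+10-1)·t_tx + 4·t_prop = 13·0.0133333 + 4·0.000227273 = 0.174 ms.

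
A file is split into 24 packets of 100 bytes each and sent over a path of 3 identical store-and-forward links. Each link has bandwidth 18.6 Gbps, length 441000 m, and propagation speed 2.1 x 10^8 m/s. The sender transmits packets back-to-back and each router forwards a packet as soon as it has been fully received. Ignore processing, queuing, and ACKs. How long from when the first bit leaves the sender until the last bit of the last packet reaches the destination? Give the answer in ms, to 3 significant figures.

Per-hop transmission t_tx = L/R = 800/18600000000 = 4.30108e-05 ms.
Per-hop propagation t_prop = 441000/210000000 = 2.1 ms.
Pipeline fill: first packet needs 3·t_tx to clear all hops; remaining 23 packets each add one t_tx.
Total = (3+24-1)·t_tx + 3·t_prop = 26·4.30108e-05 + 3·2.1 = 6.30 ms.

6.30 ms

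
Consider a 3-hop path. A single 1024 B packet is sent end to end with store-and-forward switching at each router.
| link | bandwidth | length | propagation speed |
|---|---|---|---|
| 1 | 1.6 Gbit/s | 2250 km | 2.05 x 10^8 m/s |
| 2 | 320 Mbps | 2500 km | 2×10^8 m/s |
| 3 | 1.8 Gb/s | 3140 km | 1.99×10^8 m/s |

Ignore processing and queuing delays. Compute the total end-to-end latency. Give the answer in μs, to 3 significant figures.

L = 1024 × 8 = 8192 bits.
Transmission delays (L/R per hop): 5.12, 25.6, 4.55111 μs; sum = 35.2711 μs.
Propagation delays (d/s per hop): 10975.6, 12500, 15778.9 μs; sum = 39254.5 μs.
End-to-end = 39300 μs.

39300 μs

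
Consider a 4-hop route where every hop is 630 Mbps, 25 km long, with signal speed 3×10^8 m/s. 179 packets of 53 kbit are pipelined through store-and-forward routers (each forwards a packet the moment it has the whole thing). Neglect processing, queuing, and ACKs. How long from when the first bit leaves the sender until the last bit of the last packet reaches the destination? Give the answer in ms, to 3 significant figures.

Per-hop transmission t_tx = L/R = 53000/630000000 = 0.084127 ms.
Per-hop propagation t_prop = 25000/300000000 = 0.0833333 ms.
Pipeline fill: first packet needs 4·t_tx to clear all hops; remaining 178 packets each add one t_tx.
Total = (4+179-1)·t_tx + 4·t_prop = 182·0.084127 + 4·0.0833333 = 15.6 ms.

15.6 ms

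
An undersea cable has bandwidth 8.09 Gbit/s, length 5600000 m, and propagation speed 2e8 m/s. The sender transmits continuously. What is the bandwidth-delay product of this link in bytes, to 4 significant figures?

28320000 bytes

Propagation delay = 5600000 / 200000000 = 0.028 s.
BDP = R × t_prop = 8090000000 × 0.028 = 226520000 bits.
In bytes: 226520000/8 = 28320000 bytes.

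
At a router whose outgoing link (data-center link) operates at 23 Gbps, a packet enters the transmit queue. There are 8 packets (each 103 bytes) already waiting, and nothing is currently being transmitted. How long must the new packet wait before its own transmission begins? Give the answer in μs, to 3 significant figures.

Each queued packet: L/R = 824/23000000000 = 0.0358261 μs.
8 queued → 0.286609 μs.
Queuing delay = 0.287 μs.

0.287 μs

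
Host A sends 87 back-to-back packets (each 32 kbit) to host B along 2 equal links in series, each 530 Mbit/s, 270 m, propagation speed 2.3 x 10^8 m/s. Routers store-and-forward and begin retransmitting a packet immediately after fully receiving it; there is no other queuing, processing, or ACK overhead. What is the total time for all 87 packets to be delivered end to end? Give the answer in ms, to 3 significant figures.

5.32 ms

Per-hop transmission t_tx = L/R = 32000/530000000 = 0.0603774 ms.
Per-hop propagation t_prop = 270/2.3e+08 = 0.00117391 ms.
Pipeline fill: first packet needs 2·t_tx to clear all hops; remaining 86 packets each add one t_tx.
Total = (2+87-1)·t_tx + 2·t_prop = 88·0.0603774 + 2·0.00117391 = 5.32 ms.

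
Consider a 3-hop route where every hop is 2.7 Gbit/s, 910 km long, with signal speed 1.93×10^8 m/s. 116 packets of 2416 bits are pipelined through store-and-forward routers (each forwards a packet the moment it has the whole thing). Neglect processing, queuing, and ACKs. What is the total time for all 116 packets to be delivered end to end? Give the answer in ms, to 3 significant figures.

14.3 ms

Per-hop transmission t_tx = L/R = 2416/2700000000 = 0.000894815 ms.
Per-hop propagation t_prop = 910000/193000000 = 4.71503 ms.
Pipeline fill: first packet needs 3·t_tx to clear all hops; remaining 115 packets each add one t_tx.
Total = (3+116-1)·t_tx + 3·t_prop = 118·0.000894815 + 3·4.71503 = 14.3 ms.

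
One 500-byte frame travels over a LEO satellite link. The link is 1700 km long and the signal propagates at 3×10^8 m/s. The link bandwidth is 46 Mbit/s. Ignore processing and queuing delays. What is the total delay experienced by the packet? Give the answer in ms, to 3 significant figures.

L = 500 × 8 = 4000 bits.
Transmission delay = L/R = 4000 / 46000000 = 0.0869565 ms.
Propagation delay = d/s = 1700000 m / 300000000 m/s = 5.66667 ms.
Total = 5.75 ms.

5.75 ms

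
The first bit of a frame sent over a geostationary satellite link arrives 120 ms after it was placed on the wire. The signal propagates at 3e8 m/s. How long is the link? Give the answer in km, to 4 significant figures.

36000 km

d = s × t_prop = 300000000 × 0.12 = 36000 km.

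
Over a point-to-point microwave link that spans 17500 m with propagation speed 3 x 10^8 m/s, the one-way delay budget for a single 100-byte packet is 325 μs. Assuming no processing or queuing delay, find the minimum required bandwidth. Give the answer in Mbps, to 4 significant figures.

3.000 Mbps

L = 800 bits.
Propagation delay = 17500 / 300000000 = 58.3333 μs.
Transmission budget = 325 − 58.3333 = 266.667 μs.
R ≥ L / t_tx = 800 bits / 0.000266667 s = 3.000 Mbps.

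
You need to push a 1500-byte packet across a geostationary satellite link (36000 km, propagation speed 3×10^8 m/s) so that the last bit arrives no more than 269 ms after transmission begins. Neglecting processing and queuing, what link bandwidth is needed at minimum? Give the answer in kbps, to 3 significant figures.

L = 12000 bits.
Propagation delay = 36000000 / 300000000 = 120 ms.
Transmission budget = 269 − 120 = 149 ms.
R ≥ L / t_tx = 12000 bits / 0.149 s = 80.5 kbps.

80.5 kbps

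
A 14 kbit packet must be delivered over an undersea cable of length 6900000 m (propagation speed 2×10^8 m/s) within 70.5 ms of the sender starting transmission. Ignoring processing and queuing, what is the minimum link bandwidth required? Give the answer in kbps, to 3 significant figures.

Propagation delay = 6900000 / 200000000 = 34.5 ms.
Transmission budget = 70.5 − 34.5 = 36 ms.
R ≥ L / t_tx = 14000 bits / 0.036 s = 389 kbps.

389 kbps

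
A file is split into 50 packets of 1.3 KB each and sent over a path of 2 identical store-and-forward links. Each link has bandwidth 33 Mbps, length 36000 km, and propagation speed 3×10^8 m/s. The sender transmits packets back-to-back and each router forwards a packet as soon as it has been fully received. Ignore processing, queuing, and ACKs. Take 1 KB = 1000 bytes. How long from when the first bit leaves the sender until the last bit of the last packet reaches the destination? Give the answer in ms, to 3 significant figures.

256 ms

Per-hop transmission t_tx = L/R = 10400/33000000 = 0.315152 ms.
Per-hop propagation t_prop = 36000000/300000000 = 120 ms.
Pipeline fill: first packet needs 2·t_tx to clear all hops; remaining 49 packets each add one t_tx.
Total = (2+50-1)·t_tx + 2·t_prop = 51·0.315152 + 2·120 = 256 ms.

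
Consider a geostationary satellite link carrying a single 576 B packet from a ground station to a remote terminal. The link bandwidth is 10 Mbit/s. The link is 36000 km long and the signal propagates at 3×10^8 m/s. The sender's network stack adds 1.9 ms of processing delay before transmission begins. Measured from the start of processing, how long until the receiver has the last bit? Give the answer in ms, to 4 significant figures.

L = 576 × 8 = 4608 bits.
Transmission delay = L/R = 4608 / 10000000 = 0.4608 ms.
Propagation delay = d/s = 36000000 m / 300000000 m/s = 120 ms.
Plus processing delay 1.9 ms = 1.9 ms.
Total = 122.4 ms.

122.4 ms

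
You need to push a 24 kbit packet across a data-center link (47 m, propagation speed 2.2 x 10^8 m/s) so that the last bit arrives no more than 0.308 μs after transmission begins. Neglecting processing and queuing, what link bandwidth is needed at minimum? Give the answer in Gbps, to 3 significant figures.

Propagation delay = 47 / 2.2e+08 = 0.213636 μs.
Transmission budget = 0.308 − 0.213636 = 0.0943636 μs.
R ≥ L / t_tx = 24000 bits / 9.43636e-08 s = 254 Gbps.

254 Gbps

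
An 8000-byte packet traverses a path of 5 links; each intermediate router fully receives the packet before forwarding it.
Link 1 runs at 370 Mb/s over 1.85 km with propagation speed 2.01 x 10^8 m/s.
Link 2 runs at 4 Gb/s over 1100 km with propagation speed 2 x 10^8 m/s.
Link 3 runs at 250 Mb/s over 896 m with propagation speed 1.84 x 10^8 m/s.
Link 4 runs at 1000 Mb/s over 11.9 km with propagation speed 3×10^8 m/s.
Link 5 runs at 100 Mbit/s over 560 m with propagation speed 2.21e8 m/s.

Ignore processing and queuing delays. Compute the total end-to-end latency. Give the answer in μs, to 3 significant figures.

L = 8000 × 8 = 64000 bits.
Transmission delays (L/R per hop): 172.973, 16, 256, 64, 640 μs; sum = 1148.97 μs.
Propagation delays (d/s per hop): 9.20398, 5500, 4.86957, 39.6667, 2.53394 μs; sum = 5556.27 μs.
End-to-end = 6710 μs.

6710 μs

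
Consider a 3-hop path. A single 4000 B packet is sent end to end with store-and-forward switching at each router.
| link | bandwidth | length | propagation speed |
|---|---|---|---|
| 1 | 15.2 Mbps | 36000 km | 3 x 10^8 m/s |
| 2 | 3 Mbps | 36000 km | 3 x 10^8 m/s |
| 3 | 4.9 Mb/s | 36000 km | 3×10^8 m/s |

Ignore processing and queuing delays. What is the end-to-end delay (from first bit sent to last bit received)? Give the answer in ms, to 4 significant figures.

379.3 ms

L = 4000 × 8 = 32000 bits.
Transmission delays (L/R per hop): 2.10526, 10.6667, 6.53061 ms; sum = 19.3025 ms.
Propagation delays (d/s per hop): 120, 120, 120 ms; sum = 360 ms.
End-to-end = 379.3 ms.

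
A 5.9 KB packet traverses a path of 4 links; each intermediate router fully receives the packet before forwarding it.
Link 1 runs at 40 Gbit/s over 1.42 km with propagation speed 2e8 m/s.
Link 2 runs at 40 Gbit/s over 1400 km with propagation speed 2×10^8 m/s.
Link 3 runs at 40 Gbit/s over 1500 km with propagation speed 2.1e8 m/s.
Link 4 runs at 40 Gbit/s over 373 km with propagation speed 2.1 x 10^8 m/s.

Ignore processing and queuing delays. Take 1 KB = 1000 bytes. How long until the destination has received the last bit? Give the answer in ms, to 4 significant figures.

15.93 ms

L = 47200 bits.
Transmission delay per hop = L/R = 47200/40000000000 = 0.00118 ms; 4 hops → 0.00472 ms.
Propagation delays (d/s per hop): 0.0071, 7, 7.14286, 1.77619 ms; sum = 15.9261 ms.
End-to-end = 15.93 ms.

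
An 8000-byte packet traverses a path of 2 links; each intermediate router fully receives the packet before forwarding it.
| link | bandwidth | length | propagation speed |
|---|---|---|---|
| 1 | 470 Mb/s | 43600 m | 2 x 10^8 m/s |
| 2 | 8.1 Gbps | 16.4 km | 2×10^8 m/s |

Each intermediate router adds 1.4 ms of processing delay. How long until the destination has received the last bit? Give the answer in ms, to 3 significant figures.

1.84 ms

L = 8000 × 8 = 64000 bits.
Transmission delays (L/R per hop): 0.13617, 0.00790123 ms; sum = 0.144071 ms.
Propagation delays (d/s per hop): 0.218, 0.082 ms; sum = 0.3 ms.
Processing at 1 router(s): 1 × 1.4 ms = 1.4 ms.
End-to-end = 1.84 ms.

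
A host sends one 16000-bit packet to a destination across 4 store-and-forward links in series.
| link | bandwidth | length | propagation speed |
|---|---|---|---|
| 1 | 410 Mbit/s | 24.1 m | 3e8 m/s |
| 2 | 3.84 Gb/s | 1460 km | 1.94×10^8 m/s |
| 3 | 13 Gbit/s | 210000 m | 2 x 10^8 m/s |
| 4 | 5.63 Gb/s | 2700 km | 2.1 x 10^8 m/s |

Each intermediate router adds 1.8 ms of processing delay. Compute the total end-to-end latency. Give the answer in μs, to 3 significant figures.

26900 μs

Transmission delays (L/R per hop): 39.0244, 4.16667, 1.23077, 2.84192 μs; sum = 47.2637 μs.
Propagation delays (d/s per hop): 0.0803333, 7525.77, 1050, 12857.1 μs; sum = 21433 μs.
Processing at 3 router(s): 3 × 1.8 ms = 5400 μs.
End-to-end = 26900 μs.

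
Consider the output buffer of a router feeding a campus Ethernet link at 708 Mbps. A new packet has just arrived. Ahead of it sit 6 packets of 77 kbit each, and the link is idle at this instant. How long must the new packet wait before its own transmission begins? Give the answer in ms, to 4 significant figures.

0.6525 ms

Each queued packet: L/R = 77000/708000000 = 0.108757 ms.
6 queued → 0.652542 ms.
Queuing delay = 0.6525 ms.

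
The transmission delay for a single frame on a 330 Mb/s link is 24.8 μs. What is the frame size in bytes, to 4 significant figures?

L = R × t_tx = 330000000 b/s × 2.48e-05 s = 8184 bits.
In bytes: 8184 / 8 = 1023 bytes.

1023 bytes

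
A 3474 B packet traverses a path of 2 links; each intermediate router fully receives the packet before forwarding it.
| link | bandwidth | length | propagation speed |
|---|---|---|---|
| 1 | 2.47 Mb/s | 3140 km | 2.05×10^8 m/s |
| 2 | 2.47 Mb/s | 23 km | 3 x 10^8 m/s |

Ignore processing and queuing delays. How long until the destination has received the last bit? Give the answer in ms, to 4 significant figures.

L = 3474 × 8 = 27792 bits.
Transmission delay per hop = L/R = 27792/2470000 = 11.2518 ms; 2 hops → 22.5036 ms.
Propagation delays (d/s per hop): 15.3171, 0.0766667 ms; sum = 15.3937 ms.
End-to-end = 37.90 ms.

37.90 ms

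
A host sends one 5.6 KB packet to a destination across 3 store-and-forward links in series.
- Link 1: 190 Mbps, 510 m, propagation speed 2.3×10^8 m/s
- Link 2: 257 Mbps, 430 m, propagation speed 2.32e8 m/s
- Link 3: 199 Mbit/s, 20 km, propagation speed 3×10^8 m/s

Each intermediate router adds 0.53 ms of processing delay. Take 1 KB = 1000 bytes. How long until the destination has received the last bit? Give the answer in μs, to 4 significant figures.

L = 44800 bits.
Transmission delays (L/R per hop): 235.789, 174.319, 225.126 μs; sum = 635.234 μs.
Propagation delays (d/s per hop): 2.21739, 1.85345, 66.6667 μs; sum = 70.7375 μs.
Processing at 2 router(s): 2 × 0.53 ms = 1060 μs.
End-to-end = 1766 μs.

1766 μs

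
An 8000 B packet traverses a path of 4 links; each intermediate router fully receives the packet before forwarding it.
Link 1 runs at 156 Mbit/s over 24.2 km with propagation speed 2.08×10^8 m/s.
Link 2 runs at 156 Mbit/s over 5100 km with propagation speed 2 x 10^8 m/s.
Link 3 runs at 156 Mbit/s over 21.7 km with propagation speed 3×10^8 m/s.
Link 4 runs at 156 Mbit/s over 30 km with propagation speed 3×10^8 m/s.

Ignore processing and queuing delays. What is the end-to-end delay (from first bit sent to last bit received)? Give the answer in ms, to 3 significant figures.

L = 8000 × 8 = 64000 bits.
Transmission delay per hop = L/R = 64000/156000000 = 0.410256 ms; 4 hops → 1.64103 ms.
Propagation delays (d/s per hop): 0.116346, 25.5, 0.0723333, 0.1 ms; sum = 25.7887 ms.
End-to-end = 27.4 ms.

27.4 ms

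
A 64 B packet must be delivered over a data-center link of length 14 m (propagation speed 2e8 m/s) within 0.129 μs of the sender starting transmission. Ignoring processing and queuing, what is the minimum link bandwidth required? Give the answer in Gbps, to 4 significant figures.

8.678 Gbps

L = 512 bits.
Propagation delay = 14 / 200000000 = 0.07 μs.
Transmission budget = 0.129 − 0.07 = 0.059 μs.
R ≥ L / t_tx = 512 bits / 5.9e-08 s = 8.678 Gbps.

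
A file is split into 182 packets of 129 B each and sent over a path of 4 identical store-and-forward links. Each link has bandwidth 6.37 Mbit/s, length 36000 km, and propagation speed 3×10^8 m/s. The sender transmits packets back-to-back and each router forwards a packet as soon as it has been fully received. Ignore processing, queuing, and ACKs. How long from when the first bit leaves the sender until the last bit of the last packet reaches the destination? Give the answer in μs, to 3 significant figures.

Per-hop transmission t_tx = L/R = 1032/6370000 = 162.009 μs.
Per-hop propagation t_prop = 36000000/300000000 = 120000 μs.
Pipeline fill: first packet needs 4·t_tx to clear all hops; remaining 181 packets each add one t_tx.
Total = (4+182-1)·t_tx + 4·t_prop = 185·162.009 + 4·120000 = 510000 μs.

510000 μs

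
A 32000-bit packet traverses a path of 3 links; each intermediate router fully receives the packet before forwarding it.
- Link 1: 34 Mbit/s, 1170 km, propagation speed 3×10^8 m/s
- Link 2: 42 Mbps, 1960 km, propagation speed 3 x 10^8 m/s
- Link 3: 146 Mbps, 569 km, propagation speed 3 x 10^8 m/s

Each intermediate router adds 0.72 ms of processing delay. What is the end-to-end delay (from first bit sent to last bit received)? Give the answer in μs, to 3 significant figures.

15700 μs

Transmission delays (L/R per hop): 941.176, 761.905, 219.178 μs; sum = 1922.26 μs.
Propagation delays (d/s per hop): 3900, 6533.33, 1896.67 μs; sum = 12330 μs.
Processing at 2 router(s): 2 × 0.72 ms = 1440 μs.
End-to-end = 15700 μs.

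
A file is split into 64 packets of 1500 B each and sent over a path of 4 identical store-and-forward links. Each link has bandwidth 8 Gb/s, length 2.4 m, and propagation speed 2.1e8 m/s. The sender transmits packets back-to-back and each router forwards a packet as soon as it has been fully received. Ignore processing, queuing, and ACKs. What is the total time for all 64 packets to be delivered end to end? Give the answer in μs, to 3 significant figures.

Per-hop transmission t_tx = L/R = 12000/8000000000 = 1.5 μs.
Per-hop propagation t_prop = 2.4/210000000 = 0.0114286 μs.
Pipeline fill: first packet needs 4·t_tx to clear all hops; remaining 63 packets each add one t_tx.
Total = (4+64-1)·t_tx + 4·t_prop = 67·1.5 + 4·0.0114286 = 101 μs.

101 μs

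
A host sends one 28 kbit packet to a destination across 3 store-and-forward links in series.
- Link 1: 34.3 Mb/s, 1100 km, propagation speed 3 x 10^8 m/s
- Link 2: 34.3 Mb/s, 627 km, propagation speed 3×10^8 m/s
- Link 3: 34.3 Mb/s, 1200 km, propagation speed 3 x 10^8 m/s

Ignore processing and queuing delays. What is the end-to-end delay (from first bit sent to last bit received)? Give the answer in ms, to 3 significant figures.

12.2 ms

L = 28000 bits.
Transmission delay per hop = L/R = 28000/34300000 = 0.816327 ms; 3 hops → 2.44898 ms.
Propagation delays (d/s per hop): 3.66667, 2.09, 4 ms; sum = 9.75667 ms.
End-to-end = 12.2 ms.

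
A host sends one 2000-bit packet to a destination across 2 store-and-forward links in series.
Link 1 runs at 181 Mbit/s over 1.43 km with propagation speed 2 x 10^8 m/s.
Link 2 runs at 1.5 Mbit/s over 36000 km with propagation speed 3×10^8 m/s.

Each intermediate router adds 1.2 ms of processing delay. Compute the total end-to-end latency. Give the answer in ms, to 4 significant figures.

122.6 ms

Transmission delays (L/R per hop): 0.0110497, 1.33333 ms; sum = 1.34438 ms.
Propagation delays (d/s per hop): 0.00715, 120 ms; sum = 120.007 ms.
Processing at 1 router(s): 1 × 1.2 ms = 1.2 ms.
End-to-end = 122.6 ms.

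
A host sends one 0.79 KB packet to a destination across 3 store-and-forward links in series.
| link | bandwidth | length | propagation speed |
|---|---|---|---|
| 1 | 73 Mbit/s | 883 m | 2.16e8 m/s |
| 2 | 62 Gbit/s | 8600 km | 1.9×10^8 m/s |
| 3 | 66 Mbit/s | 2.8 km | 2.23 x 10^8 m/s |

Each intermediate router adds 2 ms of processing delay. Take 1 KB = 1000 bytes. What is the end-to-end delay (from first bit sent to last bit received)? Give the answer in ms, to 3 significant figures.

L = 6320 bits.
Transmission delays (L/R per hop): 0.0865753, 0.000101935, 0.0957576 ms; sum = 0.182435 ms.
Propagation delays (d/s per hop): 0.00408796, 45.2632, 0.0125561 ms; sum = 45.2798 ms.
Processing at 2 router(s): 2 × 2 ms = 4 ms.
End-to-end = 49.5 ms.

49.5 ms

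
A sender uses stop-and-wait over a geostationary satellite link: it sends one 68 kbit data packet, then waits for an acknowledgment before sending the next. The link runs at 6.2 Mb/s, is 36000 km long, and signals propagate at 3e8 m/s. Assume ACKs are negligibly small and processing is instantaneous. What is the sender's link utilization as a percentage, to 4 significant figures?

t_tx = L/R = 68000/6200000 = 0.0109677 s.
t_prop = 36000000/300000000 = 0.12 s; RTT = 0.24 s.
Cycle = t_tx + RTT = 0.250968 s.
Utilization = t_tx / cycle = 0.0109677/0.250968 = 4.370 %.

4.370 %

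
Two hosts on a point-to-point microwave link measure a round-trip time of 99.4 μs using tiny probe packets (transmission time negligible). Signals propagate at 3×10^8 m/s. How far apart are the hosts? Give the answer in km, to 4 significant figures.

14.91 km

One-way propagation = RTT/2 = 49.7 μs.
d = s × t = 300000000 × 4.97e-05 = 14.91 km.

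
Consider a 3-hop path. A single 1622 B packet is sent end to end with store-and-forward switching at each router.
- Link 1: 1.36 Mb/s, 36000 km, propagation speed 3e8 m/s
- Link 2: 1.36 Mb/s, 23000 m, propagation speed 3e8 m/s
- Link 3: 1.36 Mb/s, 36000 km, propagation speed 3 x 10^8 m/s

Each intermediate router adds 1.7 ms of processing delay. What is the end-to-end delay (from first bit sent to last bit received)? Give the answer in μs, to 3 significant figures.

272000 μs

L = 1622 × 8 = 12976 bits.
Transmission delay per hop = L/R = 12976/1360000 = 9541.18 μs; 3 hops → 28623.5 μs.
Propagation delays (d/s per hop): 120000, 76.6667, 120000 μs; sum = 240077 μs.
Processing at 2 router(s): 2 × 1.7 ms = 3400 μs.
End-to-end = 272000 μs.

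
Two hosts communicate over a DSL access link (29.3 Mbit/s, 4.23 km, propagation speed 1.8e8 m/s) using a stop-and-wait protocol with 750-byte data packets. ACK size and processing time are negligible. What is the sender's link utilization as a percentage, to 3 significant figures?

t_tx = L/R = 6000/29300000 = 0.000204778 s.
t_prop = 4230/180000000 = 2.35e-05 s; RTT = 4.7e-05 s.
Cycle = t_tx + RTT = 0.000251778 s.
Utilization = t_tx / cycle = 0.000204778/0.000251778 = 81.3 %.

81.3 %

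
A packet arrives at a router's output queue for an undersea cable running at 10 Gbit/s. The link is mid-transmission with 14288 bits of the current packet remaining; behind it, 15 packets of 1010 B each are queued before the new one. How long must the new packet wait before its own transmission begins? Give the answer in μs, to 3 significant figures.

13.5 μs

Each queued packet: L/R = 8080/10000000000 = 0.808 μs.
15 queued → 12.12 μs.
Plus remaining 14288 bits of current packet: 1.4288 μs.
Queuing delay = 13.5 μs.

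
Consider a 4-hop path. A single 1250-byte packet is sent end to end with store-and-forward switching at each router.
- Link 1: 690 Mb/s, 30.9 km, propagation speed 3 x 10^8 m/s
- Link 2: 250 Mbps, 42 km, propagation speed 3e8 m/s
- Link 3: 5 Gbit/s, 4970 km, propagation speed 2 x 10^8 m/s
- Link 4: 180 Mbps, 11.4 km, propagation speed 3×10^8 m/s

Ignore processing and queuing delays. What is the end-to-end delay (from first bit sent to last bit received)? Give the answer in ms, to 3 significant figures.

25.2 ms

L = 1250 × 8 = 10000 bits.
Transmission delays (L/R per hop): 0.0144928, 0.04, 0.002, 0.0555556 ms; sum = 0.112048 ms.
Propagation delays (d/s per hop): 0.103, 0.14, 24.85, 0.038 ms; sum = 25.131 ms.
End-to-end = 25.2 ms.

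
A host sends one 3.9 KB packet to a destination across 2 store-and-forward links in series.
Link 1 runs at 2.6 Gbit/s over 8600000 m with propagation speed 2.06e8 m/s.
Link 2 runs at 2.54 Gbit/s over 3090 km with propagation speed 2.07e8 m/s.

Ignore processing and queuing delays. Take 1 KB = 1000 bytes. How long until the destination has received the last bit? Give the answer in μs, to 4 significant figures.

L = 31200 bits.
Transmission delays (L/R per hop): 12, 12.2835 μs; sum = 24.2835 μs.
Propagation delays (d/s per hop): 41747.6, 14927.5 μs; sum = 56675.1 μs.
End-to-end = 56700 μs.

56700 μs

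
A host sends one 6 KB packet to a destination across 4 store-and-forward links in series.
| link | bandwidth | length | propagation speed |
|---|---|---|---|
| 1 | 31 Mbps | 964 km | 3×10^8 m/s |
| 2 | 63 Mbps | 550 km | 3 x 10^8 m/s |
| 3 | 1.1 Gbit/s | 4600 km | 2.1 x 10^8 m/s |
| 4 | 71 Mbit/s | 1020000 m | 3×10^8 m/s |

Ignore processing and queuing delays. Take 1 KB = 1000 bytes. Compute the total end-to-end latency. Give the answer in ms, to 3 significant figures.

33.4 ms

L = 48000 bits.
Transmission delays (L/R per hop): 1.54839, 0.761905, 0.0436364, 0.676056 ms; sum = 3.02998 ms.
Propagation delays (d/s per hop): 3.21333, 1.83333, 21.9048, 3.4 ms; sum = 30.3514 ms.
End-to-end = 33.4 ms.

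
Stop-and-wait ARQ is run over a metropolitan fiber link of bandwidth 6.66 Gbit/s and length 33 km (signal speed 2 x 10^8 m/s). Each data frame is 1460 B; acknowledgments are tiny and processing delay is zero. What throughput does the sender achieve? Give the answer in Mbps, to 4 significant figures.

t_tx = L/R = 11680/6660000000 = 1.75375e-06 s.
t_prop = 33000/200000000 = 0.000165 s; RTT = 0.00033 s.
Cycle = t_tx + RTT = 0.000331754 s.
Throughput = L / cycle = 11680 / 0.000331754 = 35.21 Mbps.

35.21 Mbps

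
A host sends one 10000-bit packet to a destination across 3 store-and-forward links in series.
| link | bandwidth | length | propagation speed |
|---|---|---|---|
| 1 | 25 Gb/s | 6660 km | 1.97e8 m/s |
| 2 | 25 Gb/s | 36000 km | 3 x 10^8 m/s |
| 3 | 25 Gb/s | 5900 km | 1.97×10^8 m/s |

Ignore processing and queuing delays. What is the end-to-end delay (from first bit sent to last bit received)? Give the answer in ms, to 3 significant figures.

Transmission delay per hop = L/R = 10000/25000000000 = 0.0004 ms; 3 hops → 0.0012 ms.
Propagation delays (d/s per hop): 33.8071, 120, 29.9492 ms; sum = 183.756 ms.
End-to-end = 184 ms.

184 ms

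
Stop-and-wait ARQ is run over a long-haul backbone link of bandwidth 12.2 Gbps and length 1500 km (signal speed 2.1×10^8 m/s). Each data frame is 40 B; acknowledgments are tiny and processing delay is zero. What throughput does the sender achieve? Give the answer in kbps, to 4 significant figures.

t_tx = L/R = 320/12200000000 = 2.62295e-08 s.
t_prop = 1500000/210000000 = 0.00714286 s; RTT = 0.0142857 s.
Cycle = t_tx + RTT = 0.0142857 s.
Throughput = L / cycle = 320 / 0.0142857 = 22.40 kbps.

22.40 kbps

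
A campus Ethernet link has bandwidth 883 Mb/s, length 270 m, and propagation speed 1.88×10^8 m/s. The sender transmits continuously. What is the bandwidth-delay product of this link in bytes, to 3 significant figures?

Propagation delay = 270 / 188000000 = 1.43617e-06 s.
BDP = R × t_prop = 883000000 × 1.43617e-06 = 1268.14 bits.
In bytes: 1268.14/8 = 159 bytes.

159 bytes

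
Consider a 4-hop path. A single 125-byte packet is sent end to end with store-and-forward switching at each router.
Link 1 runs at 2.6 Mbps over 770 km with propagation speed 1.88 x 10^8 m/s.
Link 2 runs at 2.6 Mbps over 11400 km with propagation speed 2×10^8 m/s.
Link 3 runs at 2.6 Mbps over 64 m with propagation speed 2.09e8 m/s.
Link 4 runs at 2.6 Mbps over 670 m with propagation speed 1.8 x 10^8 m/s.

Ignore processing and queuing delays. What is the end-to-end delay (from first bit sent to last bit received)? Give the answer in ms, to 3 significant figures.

L = 125 × 8 = 1000 bits.
Transmission delay per hop = L/R = 1000/2600000 = 0.384615 ms; 4 hops → 1.53846 ms.
Propagation delays (d/s per hop): 4.09574, 57, 0.00030622, 0.00372222 ms; sum = 61.0998 ms.
End-to-end = 62.6 ms.

62.6 ms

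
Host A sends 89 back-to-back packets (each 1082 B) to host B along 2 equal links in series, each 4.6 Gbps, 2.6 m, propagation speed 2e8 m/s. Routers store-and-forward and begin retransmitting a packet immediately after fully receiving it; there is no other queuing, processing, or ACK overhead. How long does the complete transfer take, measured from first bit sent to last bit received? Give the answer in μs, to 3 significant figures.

Per-hop transmission t_tx = L/R = 8656/4600000000 = 1.88174 μs.
Per-hop propagation t_prop = 2.6/200000000 = 0.013 μs.
Pipeline fill: first packet needs 2·t_tx to clear all hops; remaining 88 packets each add one t_tx.
Total = (2+89-1)·t_tx + 2·t_prop = 90·1.88174 + 2·0.013 = 169 μs.

169 μs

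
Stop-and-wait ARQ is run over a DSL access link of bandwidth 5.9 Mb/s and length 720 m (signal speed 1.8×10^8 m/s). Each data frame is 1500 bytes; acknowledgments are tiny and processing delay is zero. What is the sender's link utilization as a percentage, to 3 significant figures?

t_tx = L/R = 12000/5900000 = 0.0020339 s.
t_prop = 720/180000000 = 4e-06 s; RTT = 8e-06 s.
Cycle = t_tx + RTT = 0.0020419 s.
Utilization = t_tx / cycle = 0.0020339/0.0020419 = 99.6 %.

99.6 %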